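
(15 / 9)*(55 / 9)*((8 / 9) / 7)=2200 / 1701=1.29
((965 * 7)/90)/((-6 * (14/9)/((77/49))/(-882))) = 44583/4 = 11145.75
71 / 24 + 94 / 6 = 18.62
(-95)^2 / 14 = 9025 / 14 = 644.64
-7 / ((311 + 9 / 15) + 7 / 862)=-30170 / 1343031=-0.02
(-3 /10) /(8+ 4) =-1 /40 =-0.02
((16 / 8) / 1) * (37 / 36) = 37 / 18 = 2.06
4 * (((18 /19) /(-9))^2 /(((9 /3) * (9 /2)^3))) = 128 /789507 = 0.00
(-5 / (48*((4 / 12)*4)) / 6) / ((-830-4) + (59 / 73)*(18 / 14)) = 2555 / 163446912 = 0.00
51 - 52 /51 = 2549 /51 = 49.98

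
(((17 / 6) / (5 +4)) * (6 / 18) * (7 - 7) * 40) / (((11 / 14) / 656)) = 0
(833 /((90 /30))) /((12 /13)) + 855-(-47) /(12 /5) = 21157 /18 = 1175.39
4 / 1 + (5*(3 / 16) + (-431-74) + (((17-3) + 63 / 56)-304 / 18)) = -501.83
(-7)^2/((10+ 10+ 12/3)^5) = 49/7962624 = 0.00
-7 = -7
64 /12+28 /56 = 35 /6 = 5.83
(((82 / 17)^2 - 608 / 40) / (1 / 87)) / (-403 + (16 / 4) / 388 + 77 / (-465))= -9147943512 / 5255268191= -1.74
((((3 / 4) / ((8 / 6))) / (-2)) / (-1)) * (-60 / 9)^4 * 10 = 50000 / 9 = 5555.56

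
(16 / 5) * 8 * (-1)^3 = -128 / 5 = -25.60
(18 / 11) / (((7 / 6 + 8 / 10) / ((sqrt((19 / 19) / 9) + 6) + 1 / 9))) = 3480 / 649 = 5.36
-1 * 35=-35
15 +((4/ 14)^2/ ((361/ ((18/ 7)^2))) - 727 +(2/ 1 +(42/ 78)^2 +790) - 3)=11321851206/ 146482609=77.29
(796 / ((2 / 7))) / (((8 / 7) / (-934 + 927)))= -68257 / 4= -17064.25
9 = 9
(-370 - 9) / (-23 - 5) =13.54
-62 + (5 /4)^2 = -967 /16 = -60.44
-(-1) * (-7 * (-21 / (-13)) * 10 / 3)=-490 / 13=-37.69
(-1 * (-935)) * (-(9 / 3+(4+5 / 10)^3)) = -704055 / 8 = -88006.88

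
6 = 6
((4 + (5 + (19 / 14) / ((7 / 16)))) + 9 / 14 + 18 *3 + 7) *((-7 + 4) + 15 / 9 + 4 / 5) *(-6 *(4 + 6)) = 2359.84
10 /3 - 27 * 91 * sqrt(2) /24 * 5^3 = -18094.18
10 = 10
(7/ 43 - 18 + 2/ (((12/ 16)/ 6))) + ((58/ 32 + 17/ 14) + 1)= 10545/ 4816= 2.19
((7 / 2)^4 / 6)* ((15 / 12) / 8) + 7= 33509 / 3072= 10.91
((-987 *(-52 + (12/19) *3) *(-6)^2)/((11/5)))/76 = 42283080/3971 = 10647.97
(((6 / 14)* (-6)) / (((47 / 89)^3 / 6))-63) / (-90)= 2709391 / 1453522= 1.86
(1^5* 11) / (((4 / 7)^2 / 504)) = 33957 / 2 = 16978.50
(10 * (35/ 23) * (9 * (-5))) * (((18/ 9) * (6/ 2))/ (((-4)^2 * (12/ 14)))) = -55125/ 184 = -299.59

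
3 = 3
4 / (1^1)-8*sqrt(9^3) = -212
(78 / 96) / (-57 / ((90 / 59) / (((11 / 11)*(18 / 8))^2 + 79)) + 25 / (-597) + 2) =-5174 / 19990281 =-0.00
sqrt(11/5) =sqrt(55)/5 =1.48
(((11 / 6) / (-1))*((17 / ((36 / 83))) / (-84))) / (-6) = -15521 / 108864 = -0.14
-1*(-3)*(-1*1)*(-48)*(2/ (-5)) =-288/ 5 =-57.60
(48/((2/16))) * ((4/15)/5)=512/25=20.48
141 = 141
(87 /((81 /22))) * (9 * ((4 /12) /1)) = 70.89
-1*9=-9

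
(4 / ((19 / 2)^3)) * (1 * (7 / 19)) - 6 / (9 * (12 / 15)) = -650261 / 781926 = -0.83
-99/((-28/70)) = 495/2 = 247.50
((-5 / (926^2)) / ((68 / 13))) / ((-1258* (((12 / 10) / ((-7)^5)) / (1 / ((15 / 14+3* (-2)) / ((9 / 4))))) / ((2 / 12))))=38235925 / 40490263673088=0.00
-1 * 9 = -9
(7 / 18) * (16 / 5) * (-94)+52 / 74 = -193598 / 1665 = -116.28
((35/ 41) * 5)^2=30625/ 1681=18.22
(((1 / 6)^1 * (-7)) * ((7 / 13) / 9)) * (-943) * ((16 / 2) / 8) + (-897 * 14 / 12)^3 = -3218212938479 / 2808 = -1146087228.80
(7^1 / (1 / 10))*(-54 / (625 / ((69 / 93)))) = -17388 / 3875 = -4.49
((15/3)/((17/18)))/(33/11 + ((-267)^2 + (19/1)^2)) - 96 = -116937606/1218101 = -96.00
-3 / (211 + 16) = -3 / 227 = -0.01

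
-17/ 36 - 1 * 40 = -1457/ 36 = -40.47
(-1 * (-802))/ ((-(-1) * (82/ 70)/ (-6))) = -168420/ 41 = -4107.80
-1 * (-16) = 16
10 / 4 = 5 / 2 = 2.50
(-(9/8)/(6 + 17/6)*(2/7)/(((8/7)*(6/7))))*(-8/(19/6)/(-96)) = -63/64448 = -0.00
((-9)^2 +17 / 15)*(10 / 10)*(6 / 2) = 1232 / 5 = 246.40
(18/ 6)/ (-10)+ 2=17/ 10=1.70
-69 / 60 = -1.15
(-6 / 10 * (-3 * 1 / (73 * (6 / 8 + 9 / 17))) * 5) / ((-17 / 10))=-120 / 2117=-0.06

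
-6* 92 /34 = -276 /17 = -16.24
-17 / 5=-3.40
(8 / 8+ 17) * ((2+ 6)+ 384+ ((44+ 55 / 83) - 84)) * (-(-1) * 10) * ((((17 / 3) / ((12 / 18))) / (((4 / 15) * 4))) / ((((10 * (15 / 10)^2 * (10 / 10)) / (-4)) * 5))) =-1492821 / 83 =-17985.80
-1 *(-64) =64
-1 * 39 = -39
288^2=82944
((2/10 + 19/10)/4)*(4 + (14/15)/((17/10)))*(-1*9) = -1827/85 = -21.49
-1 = -1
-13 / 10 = -1.30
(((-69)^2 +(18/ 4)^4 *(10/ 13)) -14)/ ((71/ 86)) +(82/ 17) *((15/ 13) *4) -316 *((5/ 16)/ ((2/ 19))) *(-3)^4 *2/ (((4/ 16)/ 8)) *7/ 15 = -142057387505/ 62764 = -2263357.78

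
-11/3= -3.67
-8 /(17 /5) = -40 /17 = -2.35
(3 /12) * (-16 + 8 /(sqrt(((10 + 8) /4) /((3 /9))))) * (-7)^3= 1185.29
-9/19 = -0.47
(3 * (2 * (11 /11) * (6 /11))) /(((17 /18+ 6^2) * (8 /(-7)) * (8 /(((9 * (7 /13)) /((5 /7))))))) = -35721 /543400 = -0.07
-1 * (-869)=869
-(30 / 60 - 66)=131 / 2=65.50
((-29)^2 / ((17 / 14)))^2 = 138627076 / 289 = 479678.46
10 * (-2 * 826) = -16520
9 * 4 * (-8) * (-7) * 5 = 10080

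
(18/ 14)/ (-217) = -9/ 1519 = -0.01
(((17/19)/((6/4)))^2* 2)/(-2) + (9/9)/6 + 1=5269/6498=0.81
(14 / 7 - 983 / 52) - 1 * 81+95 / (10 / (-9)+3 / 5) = -339393 / 1196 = -283.77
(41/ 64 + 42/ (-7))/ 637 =-7/ 832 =-0.01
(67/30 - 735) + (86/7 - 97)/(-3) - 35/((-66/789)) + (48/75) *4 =-545852/1925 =-283.56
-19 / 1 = -19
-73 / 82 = -0.89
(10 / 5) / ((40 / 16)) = 4 / 5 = 0.80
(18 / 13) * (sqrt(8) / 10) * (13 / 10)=9 * sqrt(2) / 25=0.51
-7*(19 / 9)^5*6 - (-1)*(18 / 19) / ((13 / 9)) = -1760.53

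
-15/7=-2.14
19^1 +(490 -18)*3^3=12763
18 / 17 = 1.06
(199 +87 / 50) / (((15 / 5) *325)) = 0.21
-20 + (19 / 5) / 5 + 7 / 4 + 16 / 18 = -14941 / 900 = -16.60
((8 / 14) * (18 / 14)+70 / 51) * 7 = 5266 / 357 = 14.75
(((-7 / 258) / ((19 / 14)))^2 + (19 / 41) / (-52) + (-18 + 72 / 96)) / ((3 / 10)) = -552608020660 / 9605834199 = -57.53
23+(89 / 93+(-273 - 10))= -24091 / 93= -259.04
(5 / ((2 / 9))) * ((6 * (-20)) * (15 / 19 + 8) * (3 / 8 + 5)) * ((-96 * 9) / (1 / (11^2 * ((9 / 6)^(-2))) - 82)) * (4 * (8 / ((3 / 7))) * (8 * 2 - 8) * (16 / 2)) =-4843112369356800 / 753901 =-6424069432.67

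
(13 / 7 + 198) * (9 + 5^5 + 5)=4391461 / 7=627351.57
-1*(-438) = 438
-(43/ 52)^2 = -1849/ 2704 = -0.68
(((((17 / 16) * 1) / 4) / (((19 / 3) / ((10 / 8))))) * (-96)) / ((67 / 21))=-16065 / 10184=-1.58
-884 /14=-63.14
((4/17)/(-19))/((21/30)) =-40/2261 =-0.02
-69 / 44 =-1.57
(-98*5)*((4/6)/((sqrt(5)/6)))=-392*sqrt(5)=-876.54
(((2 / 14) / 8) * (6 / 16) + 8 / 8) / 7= 451 / 3136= 0.14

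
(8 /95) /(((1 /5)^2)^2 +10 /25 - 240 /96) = -2000 /49837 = -0.04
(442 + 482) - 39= 885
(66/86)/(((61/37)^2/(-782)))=-35328414/160003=-220.80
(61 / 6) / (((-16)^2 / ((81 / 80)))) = 1647 / 40960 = 0.04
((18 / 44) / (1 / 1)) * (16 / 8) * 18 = 162 / 11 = 14.73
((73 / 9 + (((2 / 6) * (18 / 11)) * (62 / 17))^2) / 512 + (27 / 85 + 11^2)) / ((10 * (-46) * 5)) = -97762891637 / 1853077248000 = -0.05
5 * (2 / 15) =2 / 3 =0.67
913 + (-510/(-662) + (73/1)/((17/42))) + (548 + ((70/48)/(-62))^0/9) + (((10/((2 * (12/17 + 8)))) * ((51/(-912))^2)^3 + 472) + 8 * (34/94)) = 588664204794282803880860449/278048463547900329197568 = 2117.13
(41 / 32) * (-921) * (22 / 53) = -415371 / 848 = -489.82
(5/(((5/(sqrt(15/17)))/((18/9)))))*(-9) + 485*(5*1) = 2425 - 18*sqrt(255)/17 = 2408.09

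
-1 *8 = -8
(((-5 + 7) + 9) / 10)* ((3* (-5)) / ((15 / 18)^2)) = -594 / 25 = -23.76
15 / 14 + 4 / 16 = 37 / 28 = 1.32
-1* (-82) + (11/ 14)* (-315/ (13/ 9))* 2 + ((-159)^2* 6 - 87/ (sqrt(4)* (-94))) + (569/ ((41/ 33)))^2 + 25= 1483909974799/ 4108364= 361192.43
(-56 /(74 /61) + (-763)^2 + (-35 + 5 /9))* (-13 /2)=-2519860655 /666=-3783574.56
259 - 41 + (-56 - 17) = 145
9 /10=0.90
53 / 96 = 0.55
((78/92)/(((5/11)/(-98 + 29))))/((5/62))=-39897/25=-1595.88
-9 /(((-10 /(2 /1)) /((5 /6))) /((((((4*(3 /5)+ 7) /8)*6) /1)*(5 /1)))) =423 /8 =52.88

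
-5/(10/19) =-9.50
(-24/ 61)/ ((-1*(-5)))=-24/ 305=-0.08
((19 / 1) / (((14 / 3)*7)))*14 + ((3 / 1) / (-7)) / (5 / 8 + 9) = 4365 / 539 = 8.10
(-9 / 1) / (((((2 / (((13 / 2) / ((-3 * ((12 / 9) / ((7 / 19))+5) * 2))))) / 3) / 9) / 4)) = 22113 / 362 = 61.09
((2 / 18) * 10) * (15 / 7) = 50 / 21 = 2.38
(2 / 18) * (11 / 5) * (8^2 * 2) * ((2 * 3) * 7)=1314.13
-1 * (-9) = 9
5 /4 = 1.25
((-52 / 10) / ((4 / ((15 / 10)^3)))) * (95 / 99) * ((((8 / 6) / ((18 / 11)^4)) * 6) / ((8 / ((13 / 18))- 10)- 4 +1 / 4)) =4273841 / 2431944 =1.76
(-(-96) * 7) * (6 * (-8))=-32256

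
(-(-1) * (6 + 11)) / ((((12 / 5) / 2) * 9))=1.57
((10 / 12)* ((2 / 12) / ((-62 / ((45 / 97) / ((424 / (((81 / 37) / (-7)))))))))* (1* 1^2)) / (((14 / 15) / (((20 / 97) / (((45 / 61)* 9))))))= 22875 / 896868589792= 0.00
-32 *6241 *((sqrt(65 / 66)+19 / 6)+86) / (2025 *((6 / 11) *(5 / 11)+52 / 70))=-8974.42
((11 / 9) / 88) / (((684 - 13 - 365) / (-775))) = -775 / 22032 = -0.04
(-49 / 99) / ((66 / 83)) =-4067 / 6534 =-0.62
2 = 2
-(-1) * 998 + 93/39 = 13005/13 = 1000.38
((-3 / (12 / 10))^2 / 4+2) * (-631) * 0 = 0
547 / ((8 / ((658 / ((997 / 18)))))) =1619667 / 1994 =812.27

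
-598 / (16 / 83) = -24817 / 8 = -3102.12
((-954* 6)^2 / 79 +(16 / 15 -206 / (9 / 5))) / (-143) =-1473984862 / 508365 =-2899.46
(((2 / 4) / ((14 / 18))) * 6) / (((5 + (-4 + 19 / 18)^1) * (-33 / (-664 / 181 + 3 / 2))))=63585 / 515669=0.12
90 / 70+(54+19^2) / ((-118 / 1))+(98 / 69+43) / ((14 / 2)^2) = -528499 / 398958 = -1.32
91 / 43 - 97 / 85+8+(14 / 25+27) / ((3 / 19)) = 10061581 / 54825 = 183.52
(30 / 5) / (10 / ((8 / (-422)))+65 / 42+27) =-63 / 5239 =-0.01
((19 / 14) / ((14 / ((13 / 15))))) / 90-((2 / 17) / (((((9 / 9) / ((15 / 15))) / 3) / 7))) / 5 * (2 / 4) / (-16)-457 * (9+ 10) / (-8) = 9764614963 / 8996400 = 1085.39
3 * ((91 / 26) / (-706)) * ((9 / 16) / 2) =-189 / 45184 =-0.00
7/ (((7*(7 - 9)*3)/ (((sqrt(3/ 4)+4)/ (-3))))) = sqrt(3)/ 36+2/ 9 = 0.27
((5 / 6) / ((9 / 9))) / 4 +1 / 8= 1 / 3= 0.33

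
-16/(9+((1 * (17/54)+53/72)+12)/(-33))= -1.86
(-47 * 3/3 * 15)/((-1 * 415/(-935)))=-131835/83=-1588.37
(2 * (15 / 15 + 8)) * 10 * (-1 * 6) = -1080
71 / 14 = 5.07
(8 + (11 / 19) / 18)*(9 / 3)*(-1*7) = -19229 / 114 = -168.68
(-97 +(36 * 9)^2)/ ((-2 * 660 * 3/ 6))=-104879/ 660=-158.91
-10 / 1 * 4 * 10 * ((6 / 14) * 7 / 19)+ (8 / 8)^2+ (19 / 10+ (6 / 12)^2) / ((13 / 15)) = -58961 / 988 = -59.68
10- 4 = 6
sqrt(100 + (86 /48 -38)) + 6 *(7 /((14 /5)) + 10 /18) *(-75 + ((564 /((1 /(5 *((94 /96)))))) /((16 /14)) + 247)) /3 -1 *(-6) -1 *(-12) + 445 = sqrt(9186) /12 + 4688389 /288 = 16287.12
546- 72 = 474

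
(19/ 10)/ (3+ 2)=19/ 50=0.38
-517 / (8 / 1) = -517 / 8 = -64.62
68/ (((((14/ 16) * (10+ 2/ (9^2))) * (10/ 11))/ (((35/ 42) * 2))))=20196/ 1421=14.21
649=649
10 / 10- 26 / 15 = -11 / 15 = -0.73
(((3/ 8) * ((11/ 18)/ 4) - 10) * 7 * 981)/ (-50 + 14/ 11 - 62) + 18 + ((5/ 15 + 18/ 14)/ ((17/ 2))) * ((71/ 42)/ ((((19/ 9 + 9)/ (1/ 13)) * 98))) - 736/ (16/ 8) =772280695463/ 2896566400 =266.62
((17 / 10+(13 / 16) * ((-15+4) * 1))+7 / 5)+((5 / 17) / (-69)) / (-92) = -12599093 / 2158320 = -5.84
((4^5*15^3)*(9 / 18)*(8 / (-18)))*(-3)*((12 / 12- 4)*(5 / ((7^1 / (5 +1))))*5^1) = -1036800000 / 7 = -148114285.71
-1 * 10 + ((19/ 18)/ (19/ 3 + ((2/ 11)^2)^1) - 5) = -205691/ 13866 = -14.83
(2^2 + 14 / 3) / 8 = 13 / 12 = 1.08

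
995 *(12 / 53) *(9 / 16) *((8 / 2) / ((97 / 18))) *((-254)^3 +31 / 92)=-6877687722165 / 4462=-1541391242.08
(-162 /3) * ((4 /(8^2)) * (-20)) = 135 /2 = 67.50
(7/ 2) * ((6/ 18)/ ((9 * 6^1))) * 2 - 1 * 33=-5339/ 162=-32.96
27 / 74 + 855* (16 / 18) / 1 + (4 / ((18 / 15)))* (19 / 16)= 678719 / 888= 764.32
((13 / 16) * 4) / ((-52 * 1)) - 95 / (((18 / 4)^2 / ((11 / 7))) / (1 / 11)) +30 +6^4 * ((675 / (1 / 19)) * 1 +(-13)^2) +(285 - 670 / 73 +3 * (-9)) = 11152723551601 / 662256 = 16840502.09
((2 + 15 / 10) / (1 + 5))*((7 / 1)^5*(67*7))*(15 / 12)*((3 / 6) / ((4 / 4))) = 2873821.93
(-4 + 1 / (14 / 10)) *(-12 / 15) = 92 / 35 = 2.63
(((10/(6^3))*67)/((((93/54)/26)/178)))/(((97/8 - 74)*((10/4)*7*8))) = -310076/322245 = -0.96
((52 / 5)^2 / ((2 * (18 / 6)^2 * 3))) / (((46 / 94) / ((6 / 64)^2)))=7943 / 220800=0.04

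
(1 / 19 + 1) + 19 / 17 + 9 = 3608 / 323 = 11.17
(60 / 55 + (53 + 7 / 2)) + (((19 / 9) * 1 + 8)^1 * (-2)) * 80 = -1560.19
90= 90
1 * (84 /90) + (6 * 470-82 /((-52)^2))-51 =56173633 /20280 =2769.90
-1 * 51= -51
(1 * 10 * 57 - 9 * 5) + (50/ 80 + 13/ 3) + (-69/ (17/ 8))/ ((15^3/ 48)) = 529.50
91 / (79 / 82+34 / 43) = 320866 / 6185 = 51.88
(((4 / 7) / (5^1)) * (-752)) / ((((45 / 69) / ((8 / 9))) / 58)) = -32101376 / 4725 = -6793.94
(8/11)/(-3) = -8/33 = -0.24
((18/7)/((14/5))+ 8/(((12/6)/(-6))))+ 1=-1082/49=-22.08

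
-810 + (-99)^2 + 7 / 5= 44962 / 5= 8992.40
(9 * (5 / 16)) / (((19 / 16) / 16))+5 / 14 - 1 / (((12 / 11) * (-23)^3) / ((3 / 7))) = 35371237 / 924692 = 38.25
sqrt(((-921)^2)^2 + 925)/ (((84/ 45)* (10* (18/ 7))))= 17671.69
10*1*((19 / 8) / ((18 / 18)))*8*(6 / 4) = 285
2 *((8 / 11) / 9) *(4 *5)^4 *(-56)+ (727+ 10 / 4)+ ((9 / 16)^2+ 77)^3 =-1636307981876429 / 1660944384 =-985167.23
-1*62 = -62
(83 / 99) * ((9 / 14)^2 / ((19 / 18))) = 6723 / 20482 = 0.33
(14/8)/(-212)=-7/848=-0.01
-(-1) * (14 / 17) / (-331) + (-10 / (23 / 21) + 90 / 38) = -16633903 / 2458999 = -6.76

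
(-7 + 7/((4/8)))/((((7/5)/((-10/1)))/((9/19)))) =-450/19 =-23.68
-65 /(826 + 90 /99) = -715 /9096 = -0.08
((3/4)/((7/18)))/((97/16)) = 0.32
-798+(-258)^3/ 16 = -2148285/ 2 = -1074142.50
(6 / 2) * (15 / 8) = 45 / 8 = 5.62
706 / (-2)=-353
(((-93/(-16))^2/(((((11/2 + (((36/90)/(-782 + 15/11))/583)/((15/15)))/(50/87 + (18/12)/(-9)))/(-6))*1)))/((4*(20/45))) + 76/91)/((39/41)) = -42289912802631583/5276110737451008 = -8.02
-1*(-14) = 14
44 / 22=2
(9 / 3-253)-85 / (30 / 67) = -2639 / 6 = -439.83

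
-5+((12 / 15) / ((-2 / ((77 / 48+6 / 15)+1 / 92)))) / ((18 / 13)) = -5.58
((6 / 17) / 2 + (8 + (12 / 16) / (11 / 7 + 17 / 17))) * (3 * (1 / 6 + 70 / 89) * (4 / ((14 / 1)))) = 1758595 / 254184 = 6.92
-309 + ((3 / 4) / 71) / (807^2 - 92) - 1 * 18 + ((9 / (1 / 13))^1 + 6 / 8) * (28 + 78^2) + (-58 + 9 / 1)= 133021352491459 / 184928588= 719312.00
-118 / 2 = -59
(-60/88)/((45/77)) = -7/6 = -1.17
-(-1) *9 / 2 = 9 / 2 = 4.50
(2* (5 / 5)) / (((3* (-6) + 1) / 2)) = -4 / 17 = -0.24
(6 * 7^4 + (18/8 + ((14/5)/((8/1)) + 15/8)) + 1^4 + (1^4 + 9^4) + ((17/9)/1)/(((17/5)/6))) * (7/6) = 17620519/720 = 24472.94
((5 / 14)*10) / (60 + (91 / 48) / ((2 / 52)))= 600 / 18361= 0.03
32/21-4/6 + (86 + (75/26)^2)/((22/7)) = 30.87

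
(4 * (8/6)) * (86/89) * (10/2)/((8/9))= 2580/89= 28.99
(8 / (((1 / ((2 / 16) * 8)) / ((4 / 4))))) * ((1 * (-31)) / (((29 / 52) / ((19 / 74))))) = -122512 / 1073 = -114.18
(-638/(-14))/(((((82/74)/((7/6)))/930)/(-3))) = -5488395/41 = -133863.29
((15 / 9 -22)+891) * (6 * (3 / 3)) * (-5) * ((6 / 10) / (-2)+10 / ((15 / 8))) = -394412 / 3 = -131470.67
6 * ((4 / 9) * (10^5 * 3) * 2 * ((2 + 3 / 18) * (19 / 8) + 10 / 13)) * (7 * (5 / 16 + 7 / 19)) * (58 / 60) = 10770799375 / 247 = 43606475.20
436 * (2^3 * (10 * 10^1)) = 348800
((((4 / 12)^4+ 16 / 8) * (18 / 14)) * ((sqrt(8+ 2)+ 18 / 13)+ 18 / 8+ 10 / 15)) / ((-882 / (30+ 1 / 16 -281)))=654445 * sqrt(10) / 889056+ 439132595 / 138692736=5.49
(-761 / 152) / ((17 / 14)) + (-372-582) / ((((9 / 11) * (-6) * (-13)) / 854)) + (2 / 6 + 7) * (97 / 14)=-1495459249 / 117572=-12719.52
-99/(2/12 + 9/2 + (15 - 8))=-297/35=-8.49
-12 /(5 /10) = -24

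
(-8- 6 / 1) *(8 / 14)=-8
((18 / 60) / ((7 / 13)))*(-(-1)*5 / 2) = 1.39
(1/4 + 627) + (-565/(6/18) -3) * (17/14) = -40169/28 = -1434.61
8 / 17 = 0.47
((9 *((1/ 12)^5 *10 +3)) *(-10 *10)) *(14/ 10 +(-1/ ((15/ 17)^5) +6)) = -783741346027/ 52488000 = -14931.82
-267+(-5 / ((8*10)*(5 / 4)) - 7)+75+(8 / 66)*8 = -130733 / 660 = -198.08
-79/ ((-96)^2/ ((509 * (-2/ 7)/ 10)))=40211/ 322560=0.12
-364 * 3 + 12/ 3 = -1088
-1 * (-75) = 75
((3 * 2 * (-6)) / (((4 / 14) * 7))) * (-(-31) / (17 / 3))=-98.47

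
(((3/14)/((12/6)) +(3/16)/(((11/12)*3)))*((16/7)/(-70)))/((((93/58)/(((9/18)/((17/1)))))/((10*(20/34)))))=-20880/33802307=-0.00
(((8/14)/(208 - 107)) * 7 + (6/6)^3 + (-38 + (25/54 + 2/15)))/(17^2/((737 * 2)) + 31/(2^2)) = -1461690626/319399875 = -4.58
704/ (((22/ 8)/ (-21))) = -5376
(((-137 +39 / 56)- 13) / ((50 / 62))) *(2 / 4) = -259191 / 2800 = -92.57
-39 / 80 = -0.49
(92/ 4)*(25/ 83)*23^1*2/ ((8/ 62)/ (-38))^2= 4588030225/ 166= 27638736.30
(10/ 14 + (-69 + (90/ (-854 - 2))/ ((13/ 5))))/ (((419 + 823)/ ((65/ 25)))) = -2661167/ 18605160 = -0.14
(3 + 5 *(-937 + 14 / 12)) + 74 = -27613 / 6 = -4602.17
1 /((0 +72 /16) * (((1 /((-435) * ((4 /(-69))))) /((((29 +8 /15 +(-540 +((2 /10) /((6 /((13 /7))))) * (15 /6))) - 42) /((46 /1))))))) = -6727159 /99981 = -67.28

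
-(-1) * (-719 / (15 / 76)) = -54644 / 15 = -3642.93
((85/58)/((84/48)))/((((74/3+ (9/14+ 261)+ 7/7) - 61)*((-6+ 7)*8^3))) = 51/7056512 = 0.00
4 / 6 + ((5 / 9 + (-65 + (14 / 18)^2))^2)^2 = 714987037953895 / 43046721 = 16609558.67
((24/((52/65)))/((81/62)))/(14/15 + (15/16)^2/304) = 241254400/9836199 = 24.53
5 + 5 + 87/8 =167/8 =20.88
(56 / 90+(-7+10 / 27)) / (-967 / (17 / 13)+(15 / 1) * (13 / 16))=220592 / 26705835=0.01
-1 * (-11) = 11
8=8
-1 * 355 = -355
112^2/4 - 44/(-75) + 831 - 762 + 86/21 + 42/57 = 3210.42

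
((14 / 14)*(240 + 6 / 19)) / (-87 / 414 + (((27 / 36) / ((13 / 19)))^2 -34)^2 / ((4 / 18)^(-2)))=15548988604032 / 3423575930549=4.54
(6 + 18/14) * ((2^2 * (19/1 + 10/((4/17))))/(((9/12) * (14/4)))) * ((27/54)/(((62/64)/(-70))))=-5352960/217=-24668.02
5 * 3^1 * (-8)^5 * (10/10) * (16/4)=-1966080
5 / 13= 0.38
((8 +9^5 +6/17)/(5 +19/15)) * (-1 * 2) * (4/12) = -5019875/799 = -6282.70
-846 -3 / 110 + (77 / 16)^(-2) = -50158397 / 59290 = -845.98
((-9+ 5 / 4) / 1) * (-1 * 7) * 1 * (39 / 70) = 1209 / 40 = 30.22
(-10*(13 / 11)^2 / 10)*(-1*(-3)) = -507 / 121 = -4.19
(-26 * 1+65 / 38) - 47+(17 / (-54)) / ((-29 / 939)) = -302975 / 4959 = -61.10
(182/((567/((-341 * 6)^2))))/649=1099384/531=2070.40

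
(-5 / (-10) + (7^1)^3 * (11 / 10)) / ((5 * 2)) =1889 / 50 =37.78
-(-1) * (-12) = -12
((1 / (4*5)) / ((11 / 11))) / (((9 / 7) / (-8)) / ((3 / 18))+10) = 7 / 1265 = 0.01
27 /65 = 0.42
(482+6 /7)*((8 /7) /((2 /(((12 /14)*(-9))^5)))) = -6207911124480 /823543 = -7538053.42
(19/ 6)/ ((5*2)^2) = 19/ 600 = 0.03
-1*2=-2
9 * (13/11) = 117/11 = 10.64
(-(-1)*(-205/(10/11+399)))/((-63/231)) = 24805/13197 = 1.88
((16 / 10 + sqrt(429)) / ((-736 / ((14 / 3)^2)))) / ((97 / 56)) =-343*sqrt(429) / 20079 - 2744 / 100395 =-0.38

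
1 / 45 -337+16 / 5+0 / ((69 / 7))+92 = -2176 / 9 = -241.78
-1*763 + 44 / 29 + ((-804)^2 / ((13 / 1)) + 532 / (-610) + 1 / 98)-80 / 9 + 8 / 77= 54611405149381 / 1115584470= 48953.18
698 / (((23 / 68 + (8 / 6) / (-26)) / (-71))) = -131427816 / 761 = -172704.09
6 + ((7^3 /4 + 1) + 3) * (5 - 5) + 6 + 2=14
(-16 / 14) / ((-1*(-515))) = -8 / 3605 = -0.00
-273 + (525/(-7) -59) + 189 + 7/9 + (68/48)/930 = -808061/3720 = -217.22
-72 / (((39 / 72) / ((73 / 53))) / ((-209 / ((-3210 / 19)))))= -83486304 / 368615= -226.49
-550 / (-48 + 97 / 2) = -1100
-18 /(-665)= 18 /665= 0.03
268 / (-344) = -67 / 86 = -0.78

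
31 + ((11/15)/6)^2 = 251221/8100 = 31.01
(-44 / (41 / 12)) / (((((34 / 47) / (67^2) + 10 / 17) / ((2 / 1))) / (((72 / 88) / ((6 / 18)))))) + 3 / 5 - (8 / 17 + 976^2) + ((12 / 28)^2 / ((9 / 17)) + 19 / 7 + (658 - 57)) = -42889245024150886 / 45047977765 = -952079.25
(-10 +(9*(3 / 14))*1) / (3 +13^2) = -113 / 2408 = -0.05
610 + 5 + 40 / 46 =14165 / 23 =615.87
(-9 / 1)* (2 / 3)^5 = -32 / 27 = -1.19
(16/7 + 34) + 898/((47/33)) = 219376/329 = 666.80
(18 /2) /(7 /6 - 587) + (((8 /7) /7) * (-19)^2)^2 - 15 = 29190289781 /8439515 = 3458.76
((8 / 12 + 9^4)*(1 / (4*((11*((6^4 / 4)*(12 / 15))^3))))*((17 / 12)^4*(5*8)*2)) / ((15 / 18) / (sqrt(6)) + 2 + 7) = 1027569303125 / 3346689648918528 - 5137846515625*sqrt(6) / 1084327446249603072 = 0.00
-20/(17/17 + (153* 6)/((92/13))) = -920/6013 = -0.15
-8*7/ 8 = -7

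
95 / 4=23.75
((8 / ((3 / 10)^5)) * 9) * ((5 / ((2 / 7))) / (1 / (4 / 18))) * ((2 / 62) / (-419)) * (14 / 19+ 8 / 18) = -5656000000 / 539731917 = -10.48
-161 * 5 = -805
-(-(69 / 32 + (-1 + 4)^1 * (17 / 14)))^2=-1687401 / 50176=-33.63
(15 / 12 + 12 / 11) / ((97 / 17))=0.41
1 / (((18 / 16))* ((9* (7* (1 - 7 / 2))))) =-16 / 2835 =-0.01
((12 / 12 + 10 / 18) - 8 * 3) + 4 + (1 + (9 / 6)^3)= -1013 / 72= -14.07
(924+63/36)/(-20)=-3703/80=-46.29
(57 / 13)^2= 19.22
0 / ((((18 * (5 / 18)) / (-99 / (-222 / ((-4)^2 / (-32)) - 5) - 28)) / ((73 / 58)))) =0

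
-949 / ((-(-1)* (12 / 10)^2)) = -23725 / 36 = -659.03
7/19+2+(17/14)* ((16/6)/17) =1021/399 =2.56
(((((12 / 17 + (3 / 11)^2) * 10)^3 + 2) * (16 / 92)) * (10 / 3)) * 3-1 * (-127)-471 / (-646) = 7282567049381791 / 7607015614682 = 957.35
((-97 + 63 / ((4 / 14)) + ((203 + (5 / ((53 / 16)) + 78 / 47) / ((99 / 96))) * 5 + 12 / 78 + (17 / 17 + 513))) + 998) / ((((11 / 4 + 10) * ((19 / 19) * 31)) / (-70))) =-797723246740 / 1689518259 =-472.16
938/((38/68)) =31892/19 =1678.53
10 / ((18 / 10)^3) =1250 / 729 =1.71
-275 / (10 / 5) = -275 / 2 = -137.50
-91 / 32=-2.84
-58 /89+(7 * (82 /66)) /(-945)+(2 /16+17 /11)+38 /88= 4572013 /3171960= 1.44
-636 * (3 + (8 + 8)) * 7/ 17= -84588/ 17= -4975.76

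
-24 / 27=-8 / 9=-0.89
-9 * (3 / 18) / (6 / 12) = -3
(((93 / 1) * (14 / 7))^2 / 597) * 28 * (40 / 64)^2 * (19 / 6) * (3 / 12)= 3195325 / 6368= 501.78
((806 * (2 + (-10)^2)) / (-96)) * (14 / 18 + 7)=-239785 / 36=-6660.69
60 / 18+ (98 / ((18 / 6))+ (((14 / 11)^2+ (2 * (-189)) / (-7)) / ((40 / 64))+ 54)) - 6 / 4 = 42953 / 242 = 177.49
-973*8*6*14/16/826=-2919/59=-49.47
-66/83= -0.80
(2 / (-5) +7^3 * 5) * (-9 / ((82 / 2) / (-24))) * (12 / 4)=5555304 / 205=27099.04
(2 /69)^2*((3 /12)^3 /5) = 1 /380880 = 0.00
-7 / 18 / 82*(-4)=7 / 369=0.02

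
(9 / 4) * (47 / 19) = 423 / 76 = 5.57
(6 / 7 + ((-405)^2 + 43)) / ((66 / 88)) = 4593928 / 21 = 218758.48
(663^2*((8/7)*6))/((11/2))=42198624/77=548034.08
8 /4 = 2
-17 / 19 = -0.89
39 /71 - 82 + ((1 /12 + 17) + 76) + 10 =18431 /852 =21.63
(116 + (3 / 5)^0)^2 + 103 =13792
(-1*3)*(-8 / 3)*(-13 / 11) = -104 / 11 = -9.45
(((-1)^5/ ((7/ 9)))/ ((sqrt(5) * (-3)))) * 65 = 39 * sqrt(5)/ 7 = 12.46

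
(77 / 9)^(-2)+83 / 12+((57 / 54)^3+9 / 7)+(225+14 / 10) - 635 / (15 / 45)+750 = -158921515999 / 172889640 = -919.21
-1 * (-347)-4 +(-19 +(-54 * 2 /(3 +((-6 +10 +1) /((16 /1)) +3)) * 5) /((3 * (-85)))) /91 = 53560674 /156247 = 342.79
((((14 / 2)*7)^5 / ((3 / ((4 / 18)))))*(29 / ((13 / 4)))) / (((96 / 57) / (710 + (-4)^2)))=18832907326079 / 234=80482509940.51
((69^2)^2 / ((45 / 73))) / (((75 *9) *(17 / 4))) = 81713572 / 6375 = 12817.82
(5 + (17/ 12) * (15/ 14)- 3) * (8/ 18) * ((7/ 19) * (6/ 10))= 197/ 570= 0.35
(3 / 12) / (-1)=-1 / 4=-0.25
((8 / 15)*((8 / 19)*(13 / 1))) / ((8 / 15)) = 104 / 19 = 5.47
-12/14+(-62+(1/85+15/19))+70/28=-1346559/22610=-59.56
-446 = -446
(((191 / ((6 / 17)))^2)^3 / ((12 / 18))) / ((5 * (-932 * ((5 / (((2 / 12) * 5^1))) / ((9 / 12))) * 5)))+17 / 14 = -8203360019284113470503 / 40584499200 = -202130374428.38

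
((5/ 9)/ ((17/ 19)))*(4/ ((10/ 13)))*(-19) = -61.35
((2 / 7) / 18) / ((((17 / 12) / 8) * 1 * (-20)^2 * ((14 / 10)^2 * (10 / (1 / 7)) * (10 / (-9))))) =-3 / 2040850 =-0.00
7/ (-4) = -7/ 4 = -1.75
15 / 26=0.58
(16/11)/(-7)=-16/77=-0.21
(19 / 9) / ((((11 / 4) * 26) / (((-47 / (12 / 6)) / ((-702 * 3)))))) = 893 / 2710422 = 0.00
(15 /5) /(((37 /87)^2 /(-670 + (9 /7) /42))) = -11112.49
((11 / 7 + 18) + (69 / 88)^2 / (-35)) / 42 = 5299879 / 11383680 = 0.47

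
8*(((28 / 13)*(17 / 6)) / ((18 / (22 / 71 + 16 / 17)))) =84560 / 24921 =3.39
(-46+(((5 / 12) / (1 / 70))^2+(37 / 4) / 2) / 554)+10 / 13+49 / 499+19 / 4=-10049641363 / 258753456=-38.84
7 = 7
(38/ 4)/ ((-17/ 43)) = -817/ 34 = -24.03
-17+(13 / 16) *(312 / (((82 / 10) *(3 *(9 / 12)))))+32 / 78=-1519 / 533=-2.85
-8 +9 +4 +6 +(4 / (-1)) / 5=10.20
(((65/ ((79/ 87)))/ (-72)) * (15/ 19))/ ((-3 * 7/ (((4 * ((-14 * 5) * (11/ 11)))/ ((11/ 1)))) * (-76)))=47125/ 3764508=0.01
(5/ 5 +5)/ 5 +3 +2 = 31/ 5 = 6.20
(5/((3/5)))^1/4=25/12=2.08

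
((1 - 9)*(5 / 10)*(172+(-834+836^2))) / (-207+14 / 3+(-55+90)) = 4189404 / 251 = 16690.85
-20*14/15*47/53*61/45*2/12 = -80276/21465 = -3.74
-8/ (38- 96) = 0.14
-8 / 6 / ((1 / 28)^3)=-87808 / 3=-29269.33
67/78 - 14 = -13.14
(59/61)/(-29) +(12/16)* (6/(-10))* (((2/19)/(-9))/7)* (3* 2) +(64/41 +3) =218592947/48231785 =4.53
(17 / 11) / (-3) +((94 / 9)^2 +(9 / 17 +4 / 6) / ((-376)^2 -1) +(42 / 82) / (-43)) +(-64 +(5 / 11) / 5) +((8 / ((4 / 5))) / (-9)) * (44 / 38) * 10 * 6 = -778103902838992 / 23910238155375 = -32.54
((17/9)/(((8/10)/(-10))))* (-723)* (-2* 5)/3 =-512125/9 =-56902.78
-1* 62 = -62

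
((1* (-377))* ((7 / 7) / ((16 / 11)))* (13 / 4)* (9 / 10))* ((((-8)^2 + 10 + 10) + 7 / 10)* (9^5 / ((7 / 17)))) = -58934110899807 / 6400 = -9208454828.09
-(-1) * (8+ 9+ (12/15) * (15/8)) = 37/2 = 18.50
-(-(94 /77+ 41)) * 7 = 3251 /11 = 295.55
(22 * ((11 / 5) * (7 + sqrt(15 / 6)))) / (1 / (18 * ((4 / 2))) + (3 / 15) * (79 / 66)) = 47916 * sqrt(10) / 529 + 670824 / 529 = 1554.53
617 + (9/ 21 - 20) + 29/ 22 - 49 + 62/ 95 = 550.40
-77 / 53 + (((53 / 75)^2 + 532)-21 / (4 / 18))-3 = 258502129 / 596250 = 433.55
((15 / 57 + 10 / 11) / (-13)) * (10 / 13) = -2450 / 35321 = -0.07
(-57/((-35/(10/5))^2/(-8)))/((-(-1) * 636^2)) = 38/10323075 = 0.00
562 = 562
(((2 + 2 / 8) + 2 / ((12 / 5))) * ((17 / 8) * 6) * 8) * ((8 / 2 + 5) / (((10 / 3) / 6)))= 50949 / 10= 5094.90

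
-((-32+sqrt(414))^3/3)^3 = 1475692986470912/27-8058462089104*sqrt(46) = 146750410.62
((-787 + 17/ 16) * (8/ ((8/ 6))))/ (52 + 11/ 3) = -113175/ 1336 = -84.71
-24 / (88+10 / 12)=-144 / 533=-0.27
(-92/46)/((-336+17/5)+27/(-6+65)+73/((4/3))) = 2360/327323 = 0.01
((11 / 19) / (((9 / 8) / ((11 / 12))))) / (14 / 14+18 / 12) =484 / 2565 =0.19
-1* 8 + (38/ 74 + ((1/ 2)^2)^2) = -4395/ 592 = -7.42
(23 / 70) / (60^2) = 23 / 252000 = 0.00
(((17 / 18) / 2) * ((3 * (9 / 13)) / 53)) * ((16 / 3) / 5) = 68 / 3445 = 0.02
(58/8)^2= 841/16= 52.56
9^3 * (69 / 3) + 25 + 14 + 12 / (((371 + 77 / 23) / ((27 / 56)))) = 675265701 / 40180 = 16806.02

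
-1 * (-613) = 613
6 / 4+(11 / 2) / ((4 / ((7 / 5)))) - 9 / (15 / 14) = -199 / 40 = -4.98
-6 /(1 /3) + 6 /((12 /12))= -12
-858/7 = -122.57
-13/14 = -0.93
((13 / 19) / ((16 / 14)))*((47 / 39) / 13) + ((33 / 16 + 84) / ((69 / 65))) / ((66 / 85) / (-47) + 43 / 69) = 265071241973 / 1982690736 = 133.69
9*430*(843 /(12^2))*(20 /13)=906225 /26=34854.81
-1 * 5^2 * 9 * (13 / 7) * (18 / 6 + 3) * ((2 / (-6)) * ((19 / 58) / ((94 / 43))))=2389725 / 19082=125.23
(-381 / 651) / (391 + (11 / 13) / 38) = -62738 / 41916805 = -0.00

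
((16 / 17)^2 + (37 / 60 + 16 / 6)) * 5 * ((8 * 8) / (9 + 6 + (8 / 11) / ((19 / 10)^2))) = 87.76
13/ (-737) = -13/ 737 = -0.02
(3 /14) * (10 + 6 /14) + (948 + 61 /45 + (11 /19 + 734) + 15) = 142540967 /83790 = 1701.17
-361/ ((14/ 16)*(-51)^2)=-2888/ 18207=-0.16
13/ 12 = 1.08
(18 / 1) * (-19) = -342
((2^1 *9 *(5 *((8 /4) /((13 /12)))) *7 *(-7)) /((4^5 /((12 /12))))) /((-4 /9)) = 59535 /3328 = 17.89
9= 9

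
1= 1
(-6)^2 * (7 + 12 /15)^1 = 1404 /5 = 280.80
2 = 2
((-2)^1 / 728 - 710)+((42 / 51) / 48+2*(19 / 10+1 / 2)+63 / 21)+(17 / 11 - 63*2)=-1688032223 / 2042040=-826.64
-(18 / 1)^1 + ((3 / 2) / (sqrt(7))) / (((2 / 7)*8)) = -18 + 3*sqrt(7) / 32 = -17.75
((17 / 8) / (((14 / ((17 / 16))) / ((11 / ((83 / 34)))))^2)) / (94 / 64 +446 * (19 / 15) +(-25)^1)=2577040455 / 5614271344192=0.00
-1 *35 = -35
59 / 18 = 3.28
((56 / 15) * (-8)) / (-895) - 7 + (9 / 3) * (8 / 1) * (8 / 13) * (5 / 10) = 72949 / 174525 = 0.42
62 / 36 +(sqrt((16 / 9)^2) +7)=21 / 2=10.50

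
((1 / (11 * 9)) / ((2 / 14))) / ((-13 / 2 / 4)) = -56 / 1287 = -0.04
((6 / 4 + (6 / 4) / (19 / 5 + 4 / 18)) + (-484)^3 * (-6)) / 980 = 123130576083 / 177380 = 694162.68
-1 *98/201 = -0.49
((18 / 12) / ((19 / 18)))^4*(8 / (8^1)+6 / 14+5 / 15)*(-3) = -19663317 / 912247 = -21.55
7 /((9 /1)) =7 /9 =0.78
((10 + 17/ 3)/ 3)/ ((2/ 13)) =611/ 18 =33.94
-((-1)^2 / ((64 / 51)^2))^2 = -6765201 / 16777216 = -0.40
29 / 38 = 0.76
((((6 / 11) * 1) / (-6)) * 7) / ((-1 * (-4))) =-7 / 44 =-0.16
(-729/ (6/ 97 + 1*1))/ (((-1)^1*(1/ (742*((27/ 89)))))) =1416664242/ 9167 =154539.57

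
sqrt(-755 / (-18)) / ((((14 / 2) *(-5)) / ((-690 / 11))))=23 *sqrt(1510) / 77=11.61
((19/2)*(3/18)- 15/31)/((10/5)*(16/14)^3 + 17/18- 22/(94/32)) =-19780467/64038994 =-0.31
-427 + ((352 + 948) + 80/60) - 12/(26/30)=860.49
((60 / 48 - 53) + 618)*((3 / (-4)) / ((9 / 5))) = -3775 / 16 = -235.94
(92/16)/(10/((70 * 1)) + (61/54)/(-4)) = -8694/211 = -41.20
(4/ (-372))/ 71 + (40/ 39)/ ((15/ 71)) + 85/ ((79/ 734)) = 794.60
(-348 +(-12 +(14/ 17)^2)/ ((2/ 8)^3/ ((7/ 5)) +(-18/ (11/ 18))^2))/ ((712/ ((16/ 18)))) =-4730063744492/ 10886893641117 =-0.43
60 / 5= 12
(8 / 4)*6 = 12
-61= -61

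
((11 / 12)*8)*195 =1430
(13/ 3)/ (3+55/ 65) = 169/ 150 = 1.13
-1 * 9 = -9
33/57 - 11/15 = -44/285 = -0.15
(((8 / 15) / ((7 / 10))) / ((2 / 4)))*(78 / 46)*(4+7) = 4576 / 161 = 28.42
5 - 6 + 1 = 0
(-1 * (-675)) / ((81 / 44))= 1100 / 3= 366.67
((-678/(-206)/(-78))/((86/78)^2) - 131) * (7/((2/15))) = -5240585175/761788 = -6879.32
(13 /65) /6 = 1 /30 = 0.03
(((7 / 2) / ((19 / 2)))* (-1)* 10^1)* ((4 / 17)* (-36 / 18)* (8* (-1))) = -4480 / 323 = -13.87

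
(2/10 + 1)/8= 3/20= 0.15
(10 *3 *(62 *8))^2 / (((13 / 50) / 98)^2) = 31456566532544.38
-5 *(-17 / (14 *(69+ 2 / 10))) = 425 / 4844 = 0.09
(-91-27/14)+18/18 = -1287/14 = -91.93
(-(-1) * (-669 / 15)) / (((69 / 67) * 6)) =-14941 / 2070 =-7.22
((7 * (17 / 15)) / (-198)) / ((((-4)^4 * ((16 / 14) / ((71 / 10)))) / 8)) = -59143 / 7603200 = -0.01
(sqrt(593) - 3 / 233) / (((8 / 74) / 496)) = -13764 / 233+4588 *sqrt(593) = 111666.03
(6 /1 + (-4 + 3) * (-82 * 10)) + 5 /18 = 14873 /18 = 826.28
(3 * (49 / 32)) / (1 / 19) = 2793 / 32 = 87.28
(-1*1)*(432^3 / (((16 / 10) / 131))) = -6600890880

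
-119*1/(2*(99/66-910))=119/1817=0.07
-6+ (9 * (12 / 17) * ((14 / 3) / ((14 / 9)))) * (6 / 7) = 1230 / 119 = 10.34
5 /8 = 0.62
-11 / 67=-0.16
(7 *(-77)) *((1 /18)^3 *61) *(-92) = 756217 /1458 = 518.67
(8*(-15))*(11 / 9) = -440 / 3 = -146.67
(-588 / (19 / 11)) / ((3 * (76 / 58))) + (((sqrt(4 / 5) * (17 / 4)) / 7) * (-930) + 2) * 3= -1595.69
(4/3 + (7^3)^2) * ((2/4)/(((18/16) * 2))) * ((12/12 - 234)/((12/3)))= -82237583/54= -1522918.20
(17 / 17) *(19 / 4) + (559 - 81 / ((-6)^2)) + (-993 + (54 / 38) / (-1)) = -16451 / 38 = -432.92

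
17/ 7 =2.43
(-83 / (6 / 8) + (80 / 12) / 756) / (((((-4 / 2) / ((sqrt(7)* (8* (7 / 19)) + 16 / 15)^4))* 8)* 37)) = 10102357846016* sqrt(7) / 69377927625 + 106439593749253888 / 138408965611875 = 1154.28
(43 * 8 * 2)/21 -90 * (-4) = 8248/21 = 392.76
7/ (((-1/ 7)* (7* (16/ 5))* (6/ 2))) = -35/ 48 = -0.73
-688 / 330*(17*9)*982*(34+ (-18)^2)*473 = -265211033952 / 5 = -53042206790.40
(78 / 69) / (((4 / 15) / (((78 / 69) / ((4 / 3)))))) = 7605 / 2116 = 3.59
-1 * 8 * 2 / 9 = -16 / 9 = -1.78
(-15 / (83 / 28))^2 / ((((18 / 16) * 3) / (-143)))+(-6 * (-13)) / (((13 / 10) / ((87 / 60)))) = -20624371 / 20667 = -997.94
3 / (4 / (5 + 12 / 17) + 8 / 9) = 2619 / 1388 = 1.89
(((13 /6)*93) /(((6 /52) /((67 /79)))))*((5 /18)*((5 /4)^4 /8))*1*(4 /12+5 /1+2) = 12066071875 /13105152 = 920.71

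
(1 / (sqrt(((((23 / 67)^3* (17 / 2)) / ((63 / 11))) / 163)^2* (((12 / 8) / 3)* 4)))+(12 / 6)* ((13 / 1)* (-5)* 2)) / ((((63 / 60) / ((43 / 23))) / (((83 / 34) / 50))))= -185588 / 8211+524903918883* sqrt(2) / 4448072695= 144.28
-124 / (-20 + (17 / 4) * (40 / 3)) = -186 / 55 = -3.38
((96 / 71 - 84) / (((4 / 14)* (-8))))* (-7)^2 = 1771.76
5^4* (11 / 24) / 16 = 6875 / 384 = 17.90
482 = 482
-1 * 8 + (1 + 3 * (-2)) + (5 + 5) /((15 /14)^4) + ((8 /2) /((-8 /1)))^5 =-1763501 /324000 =-5.44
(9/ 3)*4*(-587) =-7044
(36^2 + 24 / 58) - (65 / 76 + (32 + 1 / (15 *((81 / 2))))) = 3383628437 / 2677860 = 1263.56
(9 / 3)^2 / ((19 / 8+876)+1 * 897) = 72 / 14203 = 0.01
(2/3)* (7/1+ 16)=46/3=15.33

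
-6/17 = -0.35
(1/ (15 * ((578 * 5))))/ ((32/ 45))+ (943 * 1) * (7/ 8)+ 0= 76307563/ 92480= 825.13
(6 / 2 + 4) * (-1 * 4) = -28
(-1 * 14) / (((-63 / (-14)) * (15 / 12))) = -112 / 45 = -2.49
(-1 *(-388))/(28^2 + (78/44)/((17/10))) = 72556/146803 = 0.49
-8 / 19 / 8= -1 / 19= -0.05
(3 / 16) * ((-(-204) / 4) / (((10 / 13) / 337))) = 670293 / 160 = 4189.33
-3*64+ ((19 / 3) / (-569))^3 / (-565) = -539573037553781 / 2810276237295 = -192.00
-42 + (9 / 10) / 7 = -41.87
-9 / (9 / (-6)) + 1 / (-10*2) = 119 / 20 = 5.95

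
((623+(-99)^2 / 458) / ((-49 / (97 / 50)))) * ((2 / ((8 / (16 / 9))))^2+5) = -2410485599 / 18178020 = -132.60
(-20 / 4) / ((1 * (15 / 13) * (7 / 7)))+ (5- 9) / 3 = -17 / 3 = -5.67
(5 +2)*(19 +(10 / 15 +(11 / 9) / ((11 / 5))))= 1274 / 9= 141.56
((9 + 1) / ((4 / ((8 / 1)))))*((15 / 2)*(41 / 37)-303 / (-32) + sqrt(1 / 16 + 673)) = 105255 / 296 + 55*sqrt(89) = 874.46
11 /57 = 0.19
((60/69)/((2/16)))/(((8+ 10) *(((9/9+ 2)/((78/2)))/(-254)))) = -264160/207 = -1276.14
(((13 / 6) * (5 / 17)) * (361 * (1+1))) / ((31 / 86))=2017990 / 1581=1276.40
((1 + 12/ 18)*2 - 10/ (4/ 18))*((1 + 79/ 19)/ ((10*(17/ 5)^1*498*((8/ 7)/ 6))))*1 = -42875/ 643416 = -0.07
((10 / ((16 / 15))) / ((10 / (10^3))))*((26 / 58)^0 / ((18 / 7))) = 4375 / 12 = 364.58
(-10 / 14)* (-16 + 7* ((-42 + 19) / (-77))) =765 / 77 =9.94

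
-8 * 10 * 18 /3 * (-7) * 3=10080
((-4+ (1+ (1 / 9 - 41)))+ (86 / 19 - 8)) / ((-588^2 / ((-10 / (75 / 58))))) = -0.00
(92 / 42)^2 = 2116 / 441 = 4.80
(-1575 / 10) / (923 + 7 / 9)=-2835 / 16628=-0.17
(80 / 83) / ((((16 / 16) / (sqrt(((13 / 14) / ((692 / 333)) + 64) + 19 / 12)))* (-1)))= -20* sqrt(13944187866) / 301539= -7.83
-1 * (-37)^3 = 50653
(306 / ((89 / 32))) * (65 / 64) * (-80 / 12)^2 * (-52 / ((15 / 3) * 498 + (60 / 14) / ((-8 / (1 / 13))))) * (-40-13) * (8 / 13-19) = -1630374636800 / 16132941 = -101058.74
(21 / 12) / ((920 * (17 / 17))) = 0.00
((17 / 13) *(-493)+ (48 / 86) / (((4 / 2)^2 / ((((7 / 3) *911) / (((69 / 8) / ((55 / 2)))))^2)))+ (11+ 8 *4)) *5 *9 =255847263518410 / 887133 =288397865.39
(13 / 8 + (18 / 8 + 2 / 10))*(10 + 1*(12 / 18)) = 652 / 15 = 43.47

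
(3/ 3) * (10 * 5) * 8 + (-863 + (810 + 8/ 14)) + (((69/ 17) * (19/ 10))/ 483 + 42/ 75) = 2071477/ 5950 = 348.15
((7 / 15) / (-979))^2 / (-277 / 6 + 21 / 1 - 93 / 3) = -98 / 24224596275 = -0.00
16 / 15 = 1.07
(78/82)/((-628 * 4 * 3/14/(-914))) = 41587/25748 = 1.62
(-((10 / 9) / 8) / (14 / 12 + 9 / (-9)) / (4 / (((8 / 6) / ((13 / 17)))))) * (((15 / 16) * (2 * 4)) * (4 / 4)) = -425 / 156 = -2.72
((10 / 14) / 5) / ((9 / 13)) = 13 / 63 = 0.21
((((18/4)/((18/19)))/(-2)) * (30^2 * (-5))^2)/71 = -48093750/71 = -677376.76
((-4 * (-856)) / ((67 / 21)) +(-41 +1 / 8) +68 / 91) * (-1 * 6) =-151166523 / 24388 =-6198.40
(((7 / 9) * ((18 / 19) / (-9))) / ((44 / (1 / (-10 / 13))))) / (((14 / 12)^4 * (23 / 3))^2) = 5458752 / 455258688115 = 0.00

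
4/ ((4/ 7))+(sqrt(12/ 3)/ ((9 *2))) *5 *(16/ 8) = 73/ 9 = 8.11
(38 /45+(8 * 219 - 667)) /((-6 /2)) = -48863 /135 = -361.95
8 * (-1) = -8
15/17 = 0.88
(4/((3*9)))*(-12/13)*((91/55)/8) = -14/495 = -0.03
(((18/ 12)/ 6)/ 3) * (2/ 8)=1/ 48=0.02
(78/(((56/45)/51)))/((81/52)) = 14365/7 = 2052.14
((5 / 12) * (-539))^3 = -19573852375 / 1728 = -11327460.87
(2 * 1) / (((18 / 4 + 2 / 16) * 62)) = 8 / 1147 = 0.01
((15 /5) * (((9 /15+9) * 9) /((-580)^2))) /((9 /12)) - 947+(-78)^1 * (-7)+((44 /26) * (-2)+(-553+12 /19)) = -24842903074 /25965875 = -956.75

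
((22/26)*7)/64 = 77/832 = 0.09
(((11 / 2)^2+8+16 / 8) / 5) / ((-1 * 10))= -0.80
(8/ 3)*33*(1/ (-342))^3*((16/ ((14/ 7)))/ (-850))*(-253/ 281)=-11132/ 597150198675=-0.00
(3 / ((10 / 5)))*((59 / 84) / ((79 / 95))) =5605 / 4424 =1.27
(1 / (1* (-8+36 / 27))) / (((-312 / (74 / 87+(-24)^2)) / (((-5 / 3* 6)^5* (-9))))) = 94098750 / 377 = 249598.81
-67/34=-1.97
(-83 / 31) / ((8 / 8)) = -83 / 31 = -2.68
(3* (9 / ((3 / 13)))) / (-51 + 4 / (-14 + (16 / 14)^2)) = -36387 / 15959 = -2.28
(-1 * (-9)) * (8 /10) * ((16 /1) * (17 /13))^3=724451328 /10985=65949.14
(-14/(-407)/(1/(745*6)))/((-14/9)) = -40230/407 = -98.85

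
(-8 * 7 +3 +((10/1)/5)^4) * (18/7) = -666/7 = -95.14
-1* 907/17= -53.35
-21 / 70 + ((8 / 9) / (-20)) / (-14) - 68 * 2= -85867 / 630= -136.30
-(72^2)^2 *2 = -53747712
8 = 8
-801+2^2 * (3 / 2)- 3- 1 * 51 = -849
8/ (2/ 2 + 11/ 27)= 108/ 19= 5.68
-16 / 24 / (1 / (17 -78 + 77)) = -32 / 3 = -10.67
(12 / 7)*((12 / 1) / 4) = 36 / 7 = 5.14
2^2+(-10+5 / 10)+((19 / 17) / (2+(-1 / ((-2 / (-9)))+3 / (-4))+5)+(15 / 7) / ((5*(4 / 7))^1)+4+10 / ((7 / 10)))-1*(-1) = 7223 / 476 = 15.17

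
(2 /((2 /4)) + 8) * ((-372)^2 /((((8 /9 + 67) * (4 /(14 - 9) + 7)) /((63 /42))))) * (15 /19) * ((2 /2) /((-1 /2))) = -1120910400 /150917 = -7427.33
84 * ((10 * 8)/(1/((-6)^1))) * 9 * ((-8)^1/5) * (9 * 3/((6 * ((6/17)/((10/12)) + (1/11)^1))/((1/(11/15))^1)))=3331238400/481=6925651.56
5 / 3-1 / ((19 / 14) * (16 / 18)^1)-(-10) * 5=11591 / 228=50.84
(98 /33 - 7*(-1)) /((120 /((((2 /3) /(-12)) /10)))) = -329 /712800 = -0.00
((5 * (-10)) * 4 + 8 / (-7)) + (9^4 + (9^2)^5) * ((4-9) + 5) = -1408 / 7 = -201.14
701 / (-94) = -701 / 94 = -7.46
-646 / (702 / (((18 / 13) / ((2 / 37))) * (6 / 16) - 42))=362729 / 12168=29.81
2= 2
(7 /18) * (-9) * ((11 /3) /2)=-77 /12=-6.42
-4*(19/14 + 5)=-178/7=-25.43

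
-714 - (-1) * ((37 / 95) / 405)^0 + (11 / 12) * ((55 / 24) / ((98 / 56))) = -358747 / 504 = -711.80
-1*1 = -1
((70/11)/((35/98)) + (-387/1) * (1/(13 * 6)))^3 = 49714249733/23393656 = 2125.12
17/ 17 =1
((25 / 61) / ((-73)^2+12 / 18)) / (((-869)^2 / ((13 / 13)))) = 75 / 736530422969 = 0.00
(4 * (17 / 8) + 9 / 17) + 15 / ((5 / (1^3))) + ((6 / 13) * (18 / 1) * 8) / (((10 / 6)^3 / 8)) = 7009841 / 55250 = 126.87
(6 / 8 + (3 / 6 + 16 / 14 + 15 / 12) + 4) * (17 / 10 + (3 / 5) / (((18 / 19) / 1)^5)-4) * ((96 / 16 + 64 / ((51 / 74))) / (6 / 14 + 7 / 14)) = -257190007403 / 208797264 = -1231.77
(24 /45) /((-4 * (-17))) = 2 /255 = 0.01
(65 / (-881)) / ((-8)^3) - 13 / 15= -5862961 / 6766080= -0.87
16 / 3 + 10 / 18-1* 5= 0.89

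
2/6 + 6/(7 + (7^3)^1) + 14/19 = 10846/9975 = 1.09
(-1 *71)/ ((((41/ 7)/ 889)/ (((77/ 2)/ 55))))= -3092831/ 410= -7543.49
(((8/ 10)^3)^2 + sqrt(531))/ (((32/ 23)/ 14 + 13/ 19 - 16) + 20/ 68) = -52003 * sqrt(59)/ 258668 - 53251072/ 3031265625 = -1.56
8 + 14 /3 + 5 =53 /3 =17.67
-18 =-18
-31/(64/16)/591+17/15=13241/11820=1.12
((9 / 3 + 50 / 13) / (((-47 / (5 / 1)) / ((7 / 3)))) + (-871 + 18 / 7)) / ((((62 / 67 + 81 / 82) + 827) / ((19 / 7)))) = -2.85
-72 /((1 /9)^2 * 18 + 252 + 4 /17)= -0.29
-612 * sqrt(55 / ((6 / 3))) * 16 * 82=-401472 * sqrt(110)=-4210673.86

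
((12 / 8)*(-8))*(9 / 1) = -108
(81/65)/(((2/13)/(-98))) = -3969/5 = -793.80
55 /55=1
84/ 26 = 42/ 13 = 3.23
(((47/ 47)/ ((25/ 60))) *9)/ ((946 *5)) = 54/ 11825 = 0.00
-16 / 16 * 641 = -641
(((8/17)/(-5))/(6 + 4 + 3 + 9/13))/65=-0.00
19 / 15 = 1.27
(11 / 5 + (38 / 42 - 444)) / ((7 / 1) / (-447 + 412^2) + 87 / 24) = -62699482544 / 515515245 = -121.62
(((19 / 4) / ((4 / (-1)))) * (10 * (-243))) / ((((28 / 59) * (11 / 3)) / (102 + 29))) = 535271895 / 2464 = 217236.97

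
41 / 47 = 0.87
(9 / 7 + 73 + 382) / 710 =1597 / 2485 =0.64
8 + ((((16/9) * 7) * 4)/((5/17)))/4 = 2264/45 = 50.31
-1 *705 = -705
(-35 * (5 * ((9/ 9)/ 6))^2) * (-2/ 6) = 875/ 108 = 8.10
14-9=5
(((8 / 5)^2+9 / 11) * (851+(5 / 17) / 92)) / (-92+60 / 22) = -1236470201 / 38396200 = -32.20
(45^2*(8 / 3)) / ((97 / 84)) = 453600 / 97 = 4676.29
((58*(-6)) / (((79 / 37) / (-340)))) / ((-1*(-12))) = 364820 / 79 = 4617.97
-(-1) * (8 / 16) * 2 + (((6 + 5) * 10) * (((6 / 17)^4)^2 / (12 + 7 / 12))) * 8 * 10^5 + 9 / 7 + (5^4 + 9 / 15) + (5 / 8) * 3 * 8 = 85779796605171091 / 36866878075685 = 2326.74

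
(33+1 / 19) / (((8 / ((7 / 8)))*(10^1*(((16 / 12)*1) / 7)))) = 1.90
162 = 162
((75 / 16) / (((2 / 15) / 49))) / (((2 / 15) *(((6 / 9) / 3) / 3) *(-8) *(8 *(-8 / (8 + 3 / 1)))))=245581875 / 65536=3747.28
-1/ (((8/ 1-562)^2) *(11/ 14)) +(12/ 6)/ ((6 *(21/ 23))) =38824433/ 106346394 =0.37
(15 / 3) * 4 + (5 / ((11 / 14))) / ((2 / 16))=70.91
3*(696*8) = 16704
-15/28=-0.54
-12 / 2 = -6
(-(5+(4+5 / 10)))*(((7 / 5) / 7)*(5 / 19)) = -1 / 2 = -0.50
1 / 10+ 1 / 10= 1 / 5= 0.20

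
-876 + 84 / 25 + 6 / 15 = -21806 / 25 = -872.24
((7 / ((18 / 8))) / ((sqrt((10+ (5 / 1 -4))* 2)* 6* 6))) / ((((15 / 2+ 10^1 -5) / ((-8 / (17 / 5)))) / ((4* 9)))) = -224* sqrt(22) / 8415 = -0.12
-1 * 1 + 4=3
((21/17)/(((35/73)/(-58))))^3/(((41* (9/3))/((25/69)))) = -227705654712/23164795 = -9829.82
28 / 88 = 0.32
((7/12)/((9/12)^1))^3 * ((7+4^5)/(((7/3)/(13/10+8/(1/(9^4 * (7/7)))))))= 26517069467/2430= 10912374.27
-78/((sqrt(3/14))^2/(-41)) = 14924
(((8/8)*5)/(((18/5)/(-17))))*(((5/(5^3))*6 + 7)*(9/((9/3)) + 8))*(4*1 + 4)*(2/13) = -2314.32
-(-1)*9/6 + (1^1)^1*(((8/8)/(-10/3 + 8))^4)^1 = 57705/38416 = 1.50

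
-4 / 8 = -1 / 2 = -0.50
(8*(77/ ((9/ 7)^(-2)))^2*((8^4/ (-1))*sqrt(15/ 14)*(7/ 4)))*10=-32517365760*sqrt(210)/ 49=-9616763224.93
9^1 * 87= 783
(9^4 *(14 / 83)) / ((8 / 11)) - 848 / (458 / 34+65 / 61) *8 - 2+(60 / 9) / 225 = 355715284691 / 337808340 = 1053.01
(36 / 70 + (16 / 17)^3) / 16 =115897 / 1375640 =0.08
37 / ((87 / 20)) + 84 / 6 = 1958 / 87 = 22.51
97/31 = 3.13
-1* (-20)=20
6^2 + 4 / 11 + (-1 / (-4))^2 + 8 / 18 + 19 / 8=62165 / 1584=39.25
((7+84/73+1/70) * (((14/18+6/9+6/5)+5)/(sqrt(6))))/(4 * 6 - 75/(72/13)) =28705424 * sqrt(6)/28858725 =2.44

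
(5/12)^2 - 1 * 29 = -4151/144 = -28.83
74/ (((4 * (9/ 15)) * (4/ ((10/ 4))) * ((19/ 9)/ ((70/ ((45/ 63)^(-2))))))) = 346875/ 1064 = 326.01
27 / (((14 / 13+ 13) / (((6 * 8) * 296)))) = 1662336 / 61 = 27251.41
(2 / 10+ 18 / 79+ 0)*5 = 169 / 79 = 2.14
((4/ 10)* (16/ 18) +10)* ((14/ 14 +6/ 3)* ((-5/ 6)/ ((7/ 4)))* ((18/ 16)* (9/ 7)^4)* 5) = -7643565/ 33614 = -227.39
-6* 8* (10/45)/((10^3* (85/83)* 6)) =-166/95625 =-0.00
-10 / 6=-5 / 3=-1.67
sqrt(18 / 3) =sqrt(6) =2.45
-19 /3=-6.33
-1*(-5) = 5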